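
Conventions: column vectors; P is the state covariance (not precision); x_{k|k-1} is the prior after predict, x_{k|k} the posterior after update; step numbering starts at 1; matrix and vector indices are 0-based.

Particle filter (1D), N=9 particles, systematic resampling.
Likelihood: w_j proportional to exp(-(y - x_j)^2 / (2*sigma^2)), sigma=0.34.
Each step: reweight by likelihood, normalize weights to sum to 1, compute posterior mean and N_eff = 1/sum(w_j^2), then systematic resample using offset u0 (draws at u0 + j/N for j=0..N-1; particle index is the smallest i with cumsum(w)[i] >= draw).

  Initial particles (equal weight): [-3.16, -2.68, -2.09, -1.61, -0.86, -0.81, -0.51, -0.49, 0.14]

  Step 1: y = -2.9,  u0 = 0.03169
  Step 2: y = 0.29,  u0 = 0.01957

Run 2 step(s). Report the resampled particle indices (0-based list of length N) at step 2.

resampled_idx = [4, 4, 5, 5, 6, 6, 7, 7, 8]

step 1: w=[0.4617, 0.5016, 0.0362, 0.0005, 0.0000, 0.0000, 0.0000, 0.0000, 0.0000]  mean=-2.8797  Neff=2.1454  idx=[0, 0, 0, 0, 1, 1, 1, 1, 1]
step 2: w=[0.0000, 0.0000, 0.0000, 0.0000, 0.2000, 0.2000, 0.2000, 0.2000, 0.2000]  mean=-2.6800  Neff=5.0000  idx=[4, 4, 5, 5, 6, 6, 7, 7, 8]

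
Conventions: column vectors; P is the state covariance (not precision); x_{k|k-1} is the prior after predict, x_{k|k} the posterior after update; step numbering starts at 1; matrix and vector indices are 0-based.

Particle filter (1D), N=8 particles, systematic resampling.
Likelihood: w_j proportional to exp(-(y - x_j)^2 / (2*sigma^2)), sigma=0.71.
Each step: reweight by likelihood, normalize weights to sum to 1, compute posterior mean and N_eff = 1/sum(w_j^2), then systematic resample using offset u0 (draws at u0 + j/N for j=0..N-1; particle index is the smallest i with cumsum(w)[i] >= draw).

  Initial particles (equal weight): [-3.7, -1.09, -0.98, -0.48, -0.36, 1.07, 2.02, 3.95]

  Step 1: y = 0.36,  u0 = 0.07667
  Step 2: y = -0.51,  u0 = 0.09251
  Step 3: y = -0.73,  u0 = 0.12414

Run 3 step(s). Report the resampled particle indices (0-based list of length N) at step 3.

resampled_idx = [0, 1, 2, 3, 4, 5, 6, 7]

step 1: w=[0.0000, 0.0604, 0.0818, 0.2412, 0.2904, 0.2946, 0.0316, 0.0000]  mean=0.0127  Neff=4.1553  idx=[2, 3, 3, 4, 4, 5, 5, 5]
step 2: w=[0.1603, 0.1994, 0.1994, 0.1952, 0.1952, 0.0168, 0.0168, 0.0168]  mean=-0.4353  Neff=5.4847  idx=[0, 1, 1, 2, 3, 3, 4, 6]
step 3: w=[0.1464, 0.1464, 0.1464, 0.1464, 0.1360, 0.1360, 0.1360, 0.0063]  mean=-0.4945  Neff=7.0772  idx=[0, 1, 2, 3, 4, 5, 6, 7]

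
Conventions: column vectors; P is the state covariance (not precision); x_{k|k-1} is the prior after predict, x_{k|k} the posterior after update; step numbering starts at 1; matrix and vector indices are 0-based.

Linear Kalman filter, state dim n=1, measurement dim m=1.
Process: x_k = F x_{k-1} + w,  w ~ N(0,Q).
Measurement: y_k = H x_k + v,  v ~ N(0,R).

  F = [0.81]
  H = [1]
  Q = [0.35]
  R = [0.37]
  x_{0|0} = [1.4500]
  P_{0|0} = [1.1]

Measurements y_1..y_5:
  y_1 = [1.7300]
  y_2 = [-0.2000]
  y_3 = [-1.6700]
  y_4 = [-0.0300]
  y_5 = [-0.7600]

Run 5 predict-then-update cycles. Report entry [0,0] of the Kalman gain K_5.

K[0,0] = 0.5688

step 1: x^-=[1.1745]  P^-=[1.0717]  S=[1.4417]  K=[0.7434]  nu=[0.5555]  x^+=[1.5874]  P^+=[0.2750]
step 2: x^-=[1.2858]  P^-=[0.5305]  S=[0.9005]  K=[0.5891]  nu=[-1.4858]  x^+=[0.4105]  P^+=[0.2180]
step 3: x^-=[0.3325]  P^-=[0.4930]  S=[0.8630]  K=[0.5713]  nu=[-2.0025]  x^+=[-0.8114]  P^+=[0.2114]
step 4: x^-=[-0.6573]  P^-=[0.4887]  S=[0.8587]  K=[0.5691]  nu=[0.6273]  x^+=[-0.3003]  P^+=[0.2106]
step 5: x^-=[-0.2432]  P^-=[0.4882]  S=[0.8582]  K=[0.5688]  nu=[-0.5168]  x^+=[-0.5372]  P^+=[0.2105]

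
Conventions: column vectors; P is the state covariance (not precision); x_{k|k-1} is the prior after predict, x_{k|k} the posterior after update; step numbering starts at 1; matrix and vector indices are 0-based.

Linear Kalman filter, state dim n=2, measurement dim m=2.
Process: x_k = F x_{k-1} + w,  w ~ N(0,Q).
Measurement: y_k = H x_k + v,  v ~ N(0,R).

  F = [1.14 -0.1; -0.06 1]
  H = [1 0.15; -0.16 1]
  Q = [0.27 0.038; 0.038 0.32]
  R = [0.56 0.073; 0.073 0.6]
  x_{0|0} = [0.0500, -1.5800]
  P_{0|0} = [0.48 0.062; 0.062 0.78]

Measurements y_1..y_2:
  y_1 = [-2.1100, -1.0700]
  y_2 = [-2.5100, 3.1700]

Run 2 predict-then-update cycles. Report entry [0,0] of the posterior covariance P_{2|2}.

step 1: x^-=[0.2150, -1.5830]  P^-=[0.8875 -0.0018; -0.0018 1.0943]  S=[1.4716 0.0934; 0.0934 1.7176]  K=[0.6103 -0.1169; 0.0701 0.6335]  nu=[-2.0875, 0.5474]  x^+=[-1.1231, -1.3826]  P^+=[0.3292 0.0271; 0.0271 0.3895]
step 2: x^-=[-1.1420, -1.3152]  P^-=[0.6955 0.0076; 0.0076 0.7075]  S=[1.2737 0.0752; 0.0752 1.3228]  K=[0.5534 -0.1099; 0.0579 0.5306]  nu=[-1.1707, 4.3025]  x^+=[-2.2627, 0.8998]  P^+=[0.2986 0.0222; 0.0222 0.3261]

P_post[0,0] = 0.2986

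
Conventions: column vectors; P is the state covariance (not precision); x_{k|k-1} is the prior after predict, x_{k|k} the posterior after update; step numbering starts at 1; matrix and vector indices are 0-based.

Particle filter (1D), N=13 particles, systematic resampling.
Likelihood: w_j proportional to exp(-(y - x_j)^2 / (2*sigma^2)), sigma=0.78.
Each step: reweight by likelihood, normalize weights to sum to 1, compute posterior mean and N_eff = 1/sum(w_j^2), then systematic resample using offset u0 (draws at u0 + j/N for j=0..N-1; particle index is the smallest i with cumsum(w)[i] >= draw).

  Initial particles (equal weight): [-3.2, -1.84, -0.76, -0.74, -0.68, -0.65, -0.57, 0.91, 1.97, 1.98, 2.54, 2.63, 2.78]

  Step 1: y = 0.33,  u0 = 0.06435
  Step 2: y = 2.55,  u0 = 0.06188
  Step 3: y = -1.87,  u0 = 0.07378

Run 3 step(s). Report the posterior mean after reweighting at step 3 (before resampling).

post_mean = 0.9170

step 1: w=[0.0000, 0.0065, 0.1177, 0.1219, 0.1351, 0.1419, 0.1605, 0.2369, 0.0343, 0.0333, 0.0056, 0.0040, 0.0023]  mean=-0.0869  Neff=6.6070  idx=[2, 3, 3, 4, 4, 5, 6, 6, 6, 7, 7, 7, 9]
step 2: w=[0.0001, 0.0001, 0.0001, 0.0002, 0.0002, 0.0002, 0.0003, 0.0003, 0.0003, 0.1000, 0.1000, 0.1000, 0.6982]  mean=1.6542  Neff=1.9325  idx=[9, 10, 11, 11, 12, 12, 12, 12, 12, 12, 12, 12, 12]
step 3: w=[0.2484, 0.2484, 0.2484, 0.2484, 0.0007, 0.0007, 0.0007, 0.0007, 0.0007, 0.0007, 0.0007, 0.0007, 0.0007]  mean=0.9170  Neff=4.0530  idx=[0, 0, 0, 1, 1, 1, 2, 2, 2, 3, 3, 3, 8]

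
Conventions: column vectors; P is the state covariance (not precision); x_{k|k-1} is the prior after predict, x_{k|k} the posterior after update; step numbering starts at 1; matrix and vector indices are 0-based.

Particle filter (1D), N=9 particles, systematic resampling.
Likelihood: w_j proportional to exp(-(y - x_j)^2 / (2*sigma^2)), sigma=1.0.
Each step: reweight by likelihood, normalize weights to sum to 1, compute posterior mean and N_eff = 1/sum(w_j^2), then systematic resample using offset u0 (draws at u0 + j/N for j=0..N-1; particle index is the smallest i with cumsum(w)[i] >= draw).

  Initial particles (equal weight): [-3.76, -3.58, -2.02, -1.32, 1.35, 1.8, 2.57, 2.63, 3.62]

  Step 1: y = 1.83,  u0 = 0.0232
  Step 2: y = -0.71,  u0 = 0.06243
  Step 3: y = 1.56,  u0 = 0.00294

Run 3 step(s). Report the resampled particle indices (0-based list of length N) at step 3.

step 1: w=[0.0000, 0.0000, 0.0002, 0.0020, 0.2485, 0.2787, 0.2120, 0.2025, 0.0562]  mean=2.1150  Neff=4.3757  idx=[4, 4, 4, 5, 5, 6, 6, 7, 7]
step 2: w=[0.2594, 0.2594, 0.2594, 0.0928, 0.0928, 0.0100, 0.0100, 0.0082, 0.0082]  mean=1.4788  Neff=4.5584  idx=[0, 0, 1, 1, 1, 2, 2, 3, 4]
step 3: w=[0.1113, 0.1113, 0.1113, 0.1113, 0.1113, 0.1113, 0.1113, 0.1105, 0.1105]  mean=1.4495  Neff=8.9999  idx=[0, 1, 2, 3, 4, 5, 6, 7, 8]

resampled_idx = [0, 1, 2, 3, 4, 5, 6, 7, 8]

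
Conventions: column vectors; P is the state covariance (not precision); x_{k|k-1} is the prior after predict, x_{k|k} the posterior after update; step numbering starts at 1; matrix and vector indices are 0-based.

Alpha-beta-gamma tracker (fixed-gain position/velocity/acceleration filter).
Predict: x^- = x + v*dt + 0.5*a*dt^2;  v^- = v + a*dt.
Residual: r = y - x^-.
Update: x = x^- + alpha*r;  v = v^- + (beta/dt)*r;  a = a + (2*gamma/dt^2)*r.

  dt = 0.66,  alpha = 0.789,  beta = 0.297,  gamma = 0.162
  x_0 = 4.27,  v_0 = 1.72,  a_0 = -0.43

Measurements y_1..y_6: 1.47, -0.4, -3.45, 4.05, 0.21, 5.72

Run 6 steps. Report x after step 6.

x_post = 4.6817

step 1: x_pred=5.3115  r=-3.8415  x^+=2.2806  v^+=-0.2925  a^+=-3.2873
step 2: x_pred=1.3715  r=-1.7715  x^+=-0.0262  v^+=-3.2593  a^+=-4.6050
step 3: x_pred=-3.1803  r=-0.2697  x^+=-3.3931  v^+=-6.4200  a^+=-4.8056
step 4: x_pred=-8.6770  r=12.7270  x^+=1.3646  v^+=-3.8646  a^+=4.6607
step 5: x_pred=-0.1709  r=0.3809  x^+=0.1296  v^+=-0.6171  a^+=4.9440
step 6: x_pred=0.7992  r=4.9208  x^+=4.6817  v^+=4.8604  a^+=8.6042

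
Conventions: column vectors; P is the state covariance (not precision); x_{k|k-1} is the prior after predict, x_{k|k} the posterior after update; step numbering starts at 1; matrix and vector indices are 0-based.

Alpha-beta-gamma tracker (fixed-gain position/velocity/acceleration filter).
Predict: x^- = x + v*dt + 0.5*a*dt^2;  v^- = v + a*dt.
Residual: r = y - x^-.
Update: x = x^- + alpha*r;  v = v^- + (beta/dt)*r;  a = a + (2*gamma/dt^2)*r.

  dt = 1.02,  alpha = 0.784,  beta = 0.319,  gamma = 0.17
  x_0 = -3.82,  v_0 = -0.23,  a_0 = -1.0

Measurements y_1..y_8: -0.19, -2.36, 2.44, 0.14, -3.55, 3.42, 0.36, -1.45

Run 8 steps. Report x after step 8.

step 1: x_pred=-4.5748  r=4.3848  x^+=-1.1371  v^+=0.1213  a^+=0.4329
step 2: x_pred=-0.7881  r=-1.5719  x^+=-2.0205  v^+=0.0713  a^+=-0.0807
step 3: x_pred=-1.9897  r=4.4297  x^+=1.4832  v^+=1.3744  a^+=1.3669
step 4: x_pred=3.5961  r=-3.4561  x^+=0.8865  v^+=1.6877  a^+=0.2374
step 5: x_pred=2.7315  r=-6.2815  x^+=-2.1932  v^+=-0.0346  a^+=-1.8153
step 6: x_pred=-3.1728  r=6.5928  x^+=1.9959  v^+=0.1756  a^+=0.3392
step 7: x_pred=2.3515  r=-1.9915  x^+=0.7902  v^+=-0.1012  a^+=-0.3116
step 8: x_pred=0.5248  r=-1.9748  x^+=-1.0234  v^+=-1.0367  a^+=-0.9570

x_post = -1.0234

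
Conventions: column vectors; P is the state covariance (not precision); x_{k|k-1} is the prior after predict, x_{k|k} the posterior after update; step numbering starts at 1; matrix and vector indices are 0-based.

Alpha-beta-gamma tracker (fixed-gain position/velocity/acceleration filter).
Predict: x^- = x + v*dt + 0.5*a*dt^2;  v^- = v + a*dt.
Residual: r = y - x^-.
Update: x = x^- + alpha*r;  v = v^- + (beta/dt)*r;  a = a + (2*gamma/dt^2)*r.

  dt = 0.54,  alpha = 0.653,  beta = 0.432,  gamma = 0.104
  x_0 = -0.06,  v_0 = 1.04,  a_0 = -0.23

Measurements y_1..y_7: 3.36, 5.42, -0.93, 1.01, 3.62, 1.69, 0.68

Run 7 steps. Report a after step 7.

step 1: x_pred=0.4681  r=2.8919  x^+=2.3565  v^+=3.2293  a^+=1.8328
step 2: x_pred=4.3676  r=1.0524  x^+=5.0548  v^+=5.0610  a^+=2.5835
step 3: x_pred=8.1644  r=-9.0944  x^+=2.2258  v^+=-0.8194  a^+=-3.9036
step 4: x_pred=1.2141  r=-0.2041  x^+=1.0808  v^+=-3.0907  a^+=-4.0492
step 5: x_pred=-1.1785  r=4.7985  x^+=1.9549  v^+=-1.4384  a^+=-0.6264
step 6: x_pred=1.0868  r=0.6032  x^+=1.4807  v^+=-1.2942  a^+=-0.1962
step 7: x_pred=0.7533  r=-0.0733  x^+=0.7054  v^+=-1.4587  a^+=-0.2484

a_post = -0.2484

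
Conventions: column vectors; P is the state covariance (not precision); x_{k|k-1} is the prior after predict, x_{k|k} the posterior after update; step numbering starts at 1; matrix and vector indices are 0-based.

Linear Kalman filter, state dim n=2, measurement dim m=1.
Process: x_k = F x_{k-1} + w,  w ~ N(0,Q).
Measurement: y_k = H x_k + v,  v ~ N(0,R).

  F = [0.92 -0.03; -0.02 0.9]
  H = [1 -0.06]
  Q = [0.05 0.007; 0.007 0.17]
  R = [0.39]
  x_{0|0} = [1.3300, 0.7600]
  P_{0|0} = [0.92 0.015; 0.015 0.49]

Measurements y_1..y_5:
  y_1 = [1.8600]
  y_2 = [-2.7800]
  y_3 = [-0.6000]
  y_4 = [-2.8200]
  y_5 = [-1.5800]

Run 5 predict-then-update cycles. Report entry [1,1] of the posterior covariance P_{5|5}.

P_post[1,1] = 0.7412

step 1: x^-=[1.2008, 0.6574]  P^-=[0.8283 -0.0107; -0.0107 0.5667]  S=[1.2216]  K=[0.6786; -0.0366]  nu=[0.6986]  x^+=[1.6749, 0.6318]  P^+=[0.2658 0.0196; 0.0196 0.5651]
step 2: x^-=[1.5219, 0.5351]  P^-=[0.2744 0.0031; 0.0031 0.6271]  S=[0.6663]  K=[0.4116; -0.0518]  nu=[-4.2698]  x^+=[-0.2354, 0.7563]  P^+=[0.1615 0.0173; 0.0173 0.6253]
step 3: x^-=[-0.2392, 0.6854]  P^-=[0.1863 0.0015; 0.0015 0.6760]  S=[0.5786]  K=[0.3219; -0.0675]  nu=[-0.3196]  x^+=[-0.3421, 0.7070]  P^+=[0.1264 0.0141; 0.0141 0.6733]
step 4: x^-=[-0.3360, 0.6431]  P^-=[0.1568 -0.0018; -0.0018 0.7149]  S=[0.5496]  K=[0.2855; -0.0814]  nu=[-2.4454]  x^+=[-1.0342, 0.8422]  P^+=[0.1120 0.0109; 0.0109 0.7113]
step 5: x^-=[-0.9767, 0.7787]  P^-=[0.1448 -0.0052; -0.0052 0.7458]  S=[0.5381]  K=[0.2697; -0.0928]  nu=[-0.5566]  x^+=[-1.1268, 0.8303]  P^+=[0.1057 0.0083; 0.0083 0.7412]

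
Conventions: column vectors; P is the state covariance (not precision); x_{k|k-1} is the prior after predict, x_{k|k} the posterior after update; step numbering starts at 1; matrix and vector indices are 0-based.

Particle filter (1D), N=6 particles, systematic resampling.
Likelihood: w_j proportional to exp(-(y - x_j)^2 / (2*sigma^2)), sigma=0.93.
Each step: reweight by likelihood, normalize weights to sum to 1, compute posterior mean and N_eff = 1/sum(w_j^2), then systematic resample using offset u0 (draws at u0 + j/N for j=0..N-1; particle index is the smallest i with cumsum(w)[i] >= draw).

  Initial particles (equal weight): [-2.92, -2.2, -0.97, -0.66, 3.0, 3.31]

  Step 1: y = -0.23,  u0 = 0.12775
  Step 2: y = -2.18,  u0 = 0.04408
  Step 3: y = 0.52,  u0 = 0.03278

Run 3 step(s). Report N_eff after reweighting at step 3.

N_eff = 5.6728

step 1: w=[0.0087, 0.0606, 0.4160, 0.5130, 0.0014, 0.0004]  mean=-0.8952  Neff=2.2731  idx=[2, 2, 2, 3, 3, 3]
step 2: w=[0.2066, 0.2066, 0.2066, 0.1267, 0.1267, 0.1267]  mean=-0.8522  Neff=5.6736  idx=[0, 1, 1, 2, 3, 5]
step 3: w=[0.1384, 0.1384, 0.1384, 0.1384, 0.2233, 0.2233]  mean=-0.8316  Neff=5.6728  idx=[0, 1, 2, 3, 4, 5]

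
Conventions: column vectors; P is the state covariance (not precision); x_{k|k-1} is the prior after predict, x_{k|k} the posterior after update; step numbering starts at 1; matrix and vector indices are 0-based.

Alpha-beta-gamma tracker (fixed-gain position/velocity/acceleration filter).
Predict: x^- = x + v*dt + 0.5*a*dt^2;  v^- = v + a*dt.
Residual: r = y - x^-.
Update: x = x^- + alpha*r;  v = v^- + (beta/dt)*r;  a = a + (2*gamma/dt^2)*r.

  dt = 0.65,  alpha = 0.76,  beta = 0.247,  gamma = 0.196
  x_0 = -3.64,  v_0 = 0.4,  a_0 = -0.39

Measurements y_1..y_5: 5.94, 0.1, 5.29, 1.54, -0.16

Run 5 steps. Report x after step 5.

x_post = 0.9088

step 1: x_pred=-3.4624  r=9.4024  x^+=3.6834  v^+=3.7194  a^+=8.3336
step 2: x_pred=7.8615  r=-7.7615  x^+=1.9628  v^+=6.1869  a^+=1.1324
step 3: x_pred=6.2235  r=-0.9335  x^+=5.5140  v^+=6.5682  a^+=0.2663
step 4: x_pred=9.8397  r=-8.2997  x^+=3.5319  v^+=3.5875  a^+=-7.4342
step 5: x_pred=4.2933  r=-4.4533  x^+=0.9088  v^+=-2.9370  a^+=-11.5660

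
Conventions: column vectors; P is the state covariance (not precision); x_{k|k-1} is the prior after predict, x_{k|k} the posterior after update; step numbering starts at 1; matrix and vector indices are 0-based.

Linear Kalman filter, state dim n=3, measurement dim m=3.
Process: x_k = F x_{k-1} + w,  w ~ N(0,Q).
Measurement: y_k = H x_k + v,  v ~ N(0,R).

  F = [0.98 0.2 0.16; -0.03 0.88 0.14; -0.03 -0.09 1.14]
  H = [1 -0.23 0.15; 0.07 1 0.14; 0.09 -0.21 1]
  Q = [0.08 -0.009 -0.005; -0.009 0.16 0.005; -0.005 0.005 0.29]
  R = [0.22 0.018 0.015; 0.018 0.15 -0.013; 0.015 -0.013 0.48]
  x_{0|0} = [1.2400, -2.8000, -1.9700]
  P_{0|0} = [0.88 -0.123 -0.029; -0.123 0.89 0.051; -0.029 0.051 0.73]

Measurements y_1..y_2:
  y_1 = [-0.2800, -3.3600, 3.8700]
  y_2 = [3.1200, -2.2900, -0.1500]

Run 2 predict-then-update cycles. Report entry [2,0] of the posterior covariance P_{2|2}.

step 1: x^-=[0.3400, -2.7770, -2.0310]  P^-=[0.9254 0.0376 0.0765; 0.0376 0.8836 0.1064; 0.0765 0.1064 1.2376]  S=[1.2183 -0.0335 0.3676; -0.0335 1.0989 0.0929; 0.3676 0.0929 1.7317]  K=[0.7920 0.1344 -0.0877; -0.0788 0.8236 -0.0713; -0.0098 0.2001 0.6971]  nu=[-0.9541, -0.3225, 5.2872]  x^+=[-0.9224, -3.3442, 1.5994]  P^+=[0.1883 0.0284 -0.0429; 0.0284 0.1242 -0.0226; -0.0429 -0.0226 0.3310]
step 2: x^-=[-1.3169, -2.6913, 2.1519]  P^-=[0.2705 0.0296 -0.0076; 0.0296 0.2562 0.0268; -0.0076 0.0268 0.7290]  S=[0.5027 0.0244 0.1395; 0.0244 0.4333 0.0646; 0.1395 0.0646 1.2088]  K=[0.5340 0.0880 -0.0576; -0.0677 0.6152 -0.0452; 0.0177 0.2080 0.5847]  nu=[3.4951, 0.1922, -2.7486]  x^+=[0.7249, -2.6856, 0.6466]  P^+=[0.1267 0.0186 -0.0283; 0.0186 0.0922 -0.0130; -0.0283 -0.0130 0.2780]

P_post[2,0] = -0.0283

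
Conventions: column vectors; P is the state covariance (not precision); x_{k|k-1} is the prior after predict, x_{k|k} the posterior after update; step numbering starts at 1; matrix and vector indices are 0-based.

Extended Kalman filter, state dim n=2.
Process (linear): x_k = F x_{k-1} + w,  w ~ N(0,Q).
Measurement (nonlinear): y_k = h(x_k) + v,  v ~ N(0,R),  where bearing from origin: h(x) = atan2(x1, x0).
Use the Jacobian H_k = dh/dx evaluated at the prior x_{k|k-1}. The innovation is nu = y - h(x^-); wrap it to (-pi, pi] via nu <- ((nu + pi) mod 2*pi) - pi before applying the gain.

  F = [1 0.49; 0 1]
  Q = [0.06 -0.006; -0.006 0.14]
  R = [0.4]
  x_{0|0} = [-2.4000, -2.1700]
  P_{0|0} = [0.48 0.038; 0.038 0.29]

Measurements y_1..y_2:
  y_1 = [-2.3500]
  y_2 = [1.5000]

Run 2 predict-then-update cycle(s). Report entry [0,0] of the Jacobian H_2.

H_jac[0,0] = 0.0873

step 1: x^-=[-3.4633, -2.1700]  P^-=[0.6469 0.1741; 0.1741 0.4300]  H_jac=[0.1299 -0.2073]  S=[0.4200]  K=[0.1141; -0.1584]  nu=[0.2319]  x^+=[-3.4368, -2.2067]  P^+=[0.6414 0.1817; 0.1817 0.4195]
step 2: x^-=[-4.5181, -2.2067]  P^-=[0.9802 0.3812; 0.3812 0.5595]  H_jac=[0.0873 -0.1787]  S=[0.4134]  K=[0.0421; -0.1613]  nu=[-2.0959]  x^+=[-4.6065, -1.8686]  P^+=[0.9794 0.3840; 0.3840 0.5487]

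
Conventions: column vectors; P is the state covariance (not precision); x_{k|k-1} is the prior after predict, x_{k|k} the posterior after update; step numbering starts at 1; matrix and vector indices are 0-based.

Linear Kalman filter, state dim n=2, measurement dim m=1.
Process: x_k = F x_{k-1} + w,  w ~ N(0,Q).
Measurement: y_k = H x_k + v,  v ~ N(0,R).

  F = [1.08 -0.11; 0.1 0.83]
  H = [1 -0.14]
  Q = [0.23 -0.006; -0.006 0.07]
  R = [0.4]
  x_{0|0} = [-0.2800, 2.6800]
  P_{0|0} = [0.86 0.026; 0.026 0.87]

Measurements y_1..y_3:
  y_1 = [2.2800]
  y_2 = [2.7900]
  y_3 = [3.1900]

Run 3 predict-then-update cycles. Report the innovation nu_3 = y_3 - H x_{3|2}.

innov = [0.9409]

step 1: x^-=[-0.5972, 2.1964]  P^-=[1.2375 0.0305; 0.0305 0.6823]  S=[1.6423]  K=[0.7509; -0.0396]  nu=[3.1847]  x^+=[1.7942, 2.0703]  P^+=[0.3115 0.0793; 0.0793 0.6797]
step 2: x^-=[1.7100, 1.8977]  P^-=[0.5827 0.0358; 0.0358 0.5545]  S=[0.9835]  K=[0.5873; -0.0425]  nu=[1.3457]  x^+=[2.5004, 1.8405]  P^+=[0.2434 0.0604; 0.0604 0.5527]
step 3: x^-=[2.4979, 1.7777]  P^-=[0.5062 0.0233; 0.0233 0.4632]  S=[0.9088]  K=[0.5535; -0.0458]  nu=[0.9409]  x^+=[3.0187, 1.7346]  P^+=[0.2279 0.0463; 0.0463 0.4613]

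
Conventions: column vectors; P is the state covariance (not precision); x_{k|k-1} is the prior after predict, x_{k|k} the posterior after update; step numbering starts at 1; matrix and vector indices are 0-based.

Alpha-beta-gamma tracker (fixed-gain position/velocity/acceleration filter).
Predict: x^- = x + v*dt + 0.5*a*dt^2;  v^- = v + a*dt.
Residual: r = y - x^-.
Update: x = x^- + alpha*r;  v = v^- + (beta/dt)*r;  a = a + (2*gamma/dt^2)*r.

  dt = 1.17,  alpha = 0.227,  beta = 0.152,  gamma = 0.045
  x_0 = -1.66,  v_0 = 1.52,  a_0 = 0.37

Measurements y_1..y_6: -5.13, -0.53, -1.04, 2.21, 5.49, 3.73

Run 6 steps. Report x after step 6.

x_post = 3.7507

step 1: x_pred=0.3716  r=-5.5016  x^+=-0.8772  v^+=1.2382  a^+=0.0083
step 2: x_pred=0.5771  r=-1.1071  x^+=0.3258  v^+=1.1040  a^+=-0.0645
step 3: x_pred=1.5733  r=-2.6133  x^+=0.9801  v^+=0.6891  a^+=-0.2363
step 4: x_pred=1.6246  r=0.5854  x^+=1.7575  v^+=0.4886  a^+=-0.1978
step 5: x_pred=2.1937  r=3.2963  x^+=2.9420  v^+=0.6854  a^+=0.0189
step 6: x_pred=3.7568  r=-0.0268  x^+=3.7507  v^+=0.7040  a^+=0.0171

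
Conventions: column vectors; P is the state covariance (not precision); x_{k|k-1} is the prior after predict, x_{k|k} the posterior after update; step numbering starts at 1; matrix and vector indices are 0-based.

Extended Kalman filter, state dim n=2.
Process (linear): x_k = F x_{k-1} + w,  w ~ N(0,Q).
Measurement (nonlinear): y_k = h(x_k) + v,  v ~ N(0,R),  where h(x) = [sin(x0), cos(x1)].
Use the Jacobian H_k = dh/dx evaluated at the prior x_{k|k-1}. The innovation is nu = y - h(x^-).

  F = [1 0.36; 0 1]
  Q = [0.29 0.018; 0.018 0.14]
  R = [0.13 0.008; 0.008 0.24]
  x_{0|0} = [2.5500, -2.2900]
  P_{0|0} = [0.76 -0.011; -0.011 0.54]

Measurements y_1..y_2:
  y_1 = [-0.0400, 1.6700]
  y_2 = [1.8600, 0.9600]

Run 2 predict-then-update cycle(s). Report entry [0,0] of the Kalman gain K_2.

K[0,0] = -0.9087

step 1: x^-=[1.7256, -2.2900]  P^-=[1.1121 0.2014; 0.2014 0.6800]  H_jac=[-0.1542 0.0000; 0.0000 0.7523]  S=[0.1564 -0.0154; -0.0154 0.6249]  K=[-1.0748 0.2161; -0.1184 0.8158]  nu=[-1.0280, 2.3288]  x^+=[3.3337, -0.2685]  P^+=[0.8950 0.0575; 0.0575 0.2590]
step 2: x^-=[3.2371, -0.2685]  P^-=[1.2600 0.1687; 0.1687 0.3990]  H_jac=[-0.9954 0.0000; 0.0000 0.2653]  S=[1.3785 -0.0366; -0.0366 0.2681]  K=[-0.9087 0.0431; -0.1118 0.3796]  nu=[1.9553, -0.0042]  x^+=[1.4601, -0.4886]  P^+=[0.1183 0.0115; 0.0115 0.3400]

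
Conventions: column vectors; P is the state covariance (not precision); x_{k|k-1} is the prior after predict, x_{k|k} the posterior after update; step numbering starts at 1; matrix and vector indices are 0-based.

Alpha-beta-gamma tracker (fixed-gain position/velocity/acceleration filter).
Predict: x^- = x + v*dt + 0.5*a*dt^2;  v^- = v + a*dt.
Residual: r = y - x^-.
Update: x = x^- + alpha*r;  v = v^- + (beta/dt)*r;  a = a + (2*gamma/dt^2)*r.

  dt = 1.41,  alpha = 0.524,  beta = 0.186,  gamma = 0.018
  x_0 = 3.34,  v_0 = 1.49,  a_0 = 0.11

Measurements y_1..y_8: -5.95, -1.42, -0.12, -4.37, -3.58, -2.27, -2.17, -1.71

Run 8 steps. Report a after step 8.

a_post = -0.0043

step 1: x_pred=5.5502  r=-11.5002  x^+=-0.4759  v^+=0.1280  a^+=-0.0982
step 2: x_pred=-0.3930  r=-1.0270  x^+=-0.9311  v^+=-0.1460  a^+=-0.1168
step 3: x_pred=-1.2531  r=1.1331  x^+=-0.6593  v^+=-0.1612  a^+=-0.0963
step 4: x_pred=-0.9824  r=-3.3876  x^+=-2.7575  v^+=-0.7439  a^+=-0.1577
step 5: x_pred=-3.9632  r=0.3832  x^+=-3.7624  v^+=-0.9157  a^+=-0.1507
step 6: x_pred=-5.2033  r=2.9333  x^+=-3.6663  v^+=-0.7413  a^+=-0.0976
step 7: x_pred=-4.8084  r=2.6384  x^+=-3.4259  v^+=-0.5308  a^+=-0.0498
step 8: x_pred=-4.2239  r=2.5139  x^+=-2.9066  v^+=-0.2695  a^+=-0.0043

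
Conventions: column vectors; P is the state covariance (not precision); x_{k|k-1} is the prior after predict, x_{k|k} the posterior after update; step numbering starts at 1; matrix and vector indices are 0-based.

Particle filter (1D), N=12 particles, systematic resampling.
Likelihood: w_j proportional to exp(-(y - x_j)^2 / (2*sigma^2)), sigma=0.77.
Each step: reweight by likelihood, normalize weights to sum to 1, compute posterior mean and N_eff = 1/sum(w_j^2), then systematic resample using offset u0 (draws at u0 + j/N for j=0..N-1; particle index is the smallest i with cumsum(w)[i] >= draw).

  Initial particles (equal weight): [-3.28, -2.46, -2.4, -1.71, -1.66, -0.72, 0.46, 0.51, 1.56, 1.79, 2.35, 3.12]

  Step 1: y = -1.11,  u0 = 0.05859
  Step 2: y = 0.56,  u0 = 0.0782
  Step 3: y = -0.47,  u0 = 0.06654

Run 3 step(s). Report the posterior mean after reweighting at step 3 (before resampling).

step 1: w=[0.0061, 0.0691, 0.0790, 0.2373, 0.2491, 0.2828, 0.0402, 0.0352, 0.0008, 0.0003, 0.0000, 0.0000]  mean=-1.3645  Neff=4.7100  idx=[1, 2, 3, 3, 4, 4, 4, 5, 5, 5, 5, 7]
step 2: w=[0.0002, 0.0003, 0.0062, 0.0062, 0.0075, 0.0075, 0.0075, 0.1210, 0.1210, 0.1210, 0.1210, 0.4806]  mean=-0.1634  Neff=3.4518  idx=[7, 8, 8, 9, 10, 10, 11, 11, 11, 11, 11, 11]
step 3: w=[0.1135, 0.1135, 0.1135, 0.1135, 0.1135, 0.1135, 0.0532, 0.0532, 0.0532, 0.0532, 0.0532, 0.0532]  mean=-0.3273  Neff=10.6131  idx=[0, 1, 2, 2, 3, 4, 4, 5, 6, 8, 10, 11]

post_mean = -0.3273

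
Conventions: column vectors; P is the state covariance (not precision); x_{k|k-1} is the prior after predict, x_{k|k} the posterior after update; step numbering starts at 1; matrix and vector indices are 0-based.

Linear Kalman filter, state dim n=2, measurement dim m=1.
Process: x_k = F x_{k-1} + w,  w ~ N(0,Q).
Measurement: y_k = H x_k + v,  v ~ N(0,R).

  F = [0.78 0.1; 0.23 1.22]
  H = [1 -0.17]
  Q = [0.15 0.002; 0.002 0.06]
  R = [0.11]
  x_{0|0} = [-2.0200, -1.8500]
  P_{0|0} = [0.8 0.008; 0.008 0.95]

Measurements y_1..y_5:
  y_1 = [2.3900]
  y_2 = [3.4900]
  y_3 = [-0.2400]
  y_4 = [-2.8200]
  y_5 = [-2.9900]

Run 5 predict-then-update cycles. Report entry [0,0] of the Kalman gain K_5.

K[0,0] = 0.7453

step 1: x^-=[-1.7606, -2.7216]  P^-=[0.6475 0.2692; 0.2692 1.5208]  S=[0.7099]  K=[0.8476; 0.0150]  nu=[3.6879]  x^+=[1.3653, -2.6661]  P^+=[0.1375 0.2602; 0.2602 1.5206]
step 2: x^-=[0.7983, -2.9386]  P^-=[0.2894 0.4657; 0.4657 2.4766]  S=[0.3126]  K=[0.6725; 0.1430]  nu=[2.1921]  x^+=[2.2725, -2.6251]  P^+=[0.1480 0.4357; 0.4357 2.4702]
step 3: x^-=[1.5100, -2.6800]  P^-=[0.3327 0.7545; 0.7545 3.9889]  S=[0.3015]  K=[0.6782; 0.2534]  nu=[-2.2056]  x^+=[0.0142, -3.2389]  P^+=[0.1941 0.7027; 0.7027 3.9696]
step 4: x^-=[-0.3128, -3.9482]  P^-=[0.4174 1.2060; 1.2060 6.3730]  S=[0.3015]  K=[0.7043; 0.4064]  nu=[-3.1783]  x^+=[-2.5514, -5.2400]  P^+=[0.2678 1.1196; 1.1196 6.3231]
step 5: x^-=[-2.5141, -6.9796]  P^-=[0.5508 1.9127; 1.9127 10.1139]  S=[0.3028]  K=[0.7453; 0.6384]  nu=[-1.6625]  x^+=[-3.7531, -8.0409]  P^+=[0.3826 1.7686; 1.7686 9.9905]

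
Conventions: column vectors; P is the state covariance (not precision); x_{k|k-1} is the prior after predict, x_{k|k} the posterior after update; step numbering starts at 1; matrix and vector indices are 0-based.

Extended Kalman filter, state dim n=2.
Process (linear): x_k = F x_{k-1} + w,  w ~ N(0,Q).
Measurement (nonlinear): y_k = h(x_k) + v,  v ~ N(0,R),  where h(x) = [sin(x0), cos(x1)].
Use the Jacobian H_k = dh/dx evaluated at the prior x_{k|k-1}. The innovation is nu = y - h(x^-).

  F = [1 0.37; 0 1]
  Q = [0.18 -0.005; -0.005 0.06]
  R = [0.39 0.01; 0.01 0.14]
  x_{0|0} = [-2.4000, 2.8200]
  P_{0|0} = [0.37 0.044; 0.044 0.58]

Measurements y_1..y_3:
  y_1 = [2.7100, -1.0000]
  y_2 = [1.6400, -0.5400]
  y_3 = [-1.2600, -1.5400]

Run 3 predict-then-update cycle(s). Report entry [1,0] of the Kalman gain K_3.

step 1: x^-=[-1.3566, 2.8200]  P^-=[0.6620 0.2536; 0.2536 0.6400]  H_jac=[0.2126 0.0000; 0.0000 -0.3161]  S=[0.4199 -0.0070; -0.0070 0.2039]  K=[0.3287 -0.3817; 0.1118 -0.9881]  nu=[3.6871, -0.0513]  x^+=[-0.1251, 3.2829]  P^+=[0.5851 0.1587; 0.1587 0.4341]
step 2: x^-=[1.0896, 3.2829]  P^-=[0.9420 0.3143; 0.3143 0.4941]  H_jac=[0.4628 0.0000; 0.0000 0.1409]  S=[0.5918 0.0305; 0.0305 0.1498]  K=[0.7291 0.1471; 0.2242 0.4190]  nu=[0.7536, 0.4500]  x^+=[1.7052, 3.6404]  P^+=[0.6176 0.1980; 0.1980 0.4323]
step 3: x^-=[3.0522, 3.6404]  P^-=[1.0032 0.3529; 0.3529 0.4923]  H_jac=[-0.9960 0.0000; 0.0000 0.4784]  S=[1.3853 -0.1582; -0.1582 0.2527]  K=[-0.6947 0.2334; -0.1587 0.8328]  nu=[-1.3493, -0.6619]  x^+=[3.8351, 3.3033]  P^+=[0.2697 0.0538; 0.0538 0.2404]

K[1,0] = -0.1587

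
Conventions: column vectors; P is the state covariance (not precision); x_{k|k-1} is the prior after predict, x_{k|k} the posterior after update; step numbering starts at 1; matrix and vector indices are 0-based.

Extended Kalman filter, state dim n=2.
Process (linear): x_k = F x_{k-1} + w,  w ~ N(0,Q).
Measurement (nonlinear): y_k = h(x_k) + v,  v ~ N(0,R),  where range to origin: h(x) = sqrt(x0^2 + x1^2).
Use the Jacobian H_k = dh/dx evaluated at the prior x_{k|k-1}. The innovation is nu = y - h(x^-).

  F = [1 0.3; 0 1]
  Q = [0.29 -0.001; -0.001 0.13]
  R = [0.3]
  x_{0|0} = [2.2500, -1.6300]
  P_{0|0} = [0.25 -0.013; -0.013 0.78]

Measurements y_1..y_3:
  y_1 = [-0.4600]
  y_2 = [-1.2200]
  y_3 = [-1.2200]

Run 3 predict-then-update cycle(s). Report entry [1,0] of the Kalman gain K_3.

step 1: x^-=[1.7610, -1.6300]  P^-=[0.6024 0.2200; 0.2200 0.9100]  H_jac=[0.7339 -0.6793]  S=[0.8250]  K=[0.3547; -0.5536]  nu=[-2.8596]  x^+=[0.7466, -0.0470]  P^+=[0.4986 0.3820; 0.3820 0.6572]
step 2: x^-=[0.7325, -0.0470]  P^-=[1.0769 0.5782; 0.5782 0.7872]  H_jac=[0.9979 -0.0640]  S=[1.3019]  K=[0.7971; 0.4045]  nu=[-1.9540]  x^+=[-0.8250, -0.8374]  P^+=[0.2498 0.1584; 0.1584 0.5742]
step 3: x^-=[-1.0762, -0.8374]  P^-=[0.6865 0.3297; 0.3297 0.7042]  H_jac=[-0.7893 -0.6141]  S=[1.3128]  K=[-0.5670; -0.5276]  nu=[-2.5836]  x^+=[0.3886, 0.5258]  P^+=[0.2645 -0.0630; -0.0630 0.3388]

K[1,0] = -0.5276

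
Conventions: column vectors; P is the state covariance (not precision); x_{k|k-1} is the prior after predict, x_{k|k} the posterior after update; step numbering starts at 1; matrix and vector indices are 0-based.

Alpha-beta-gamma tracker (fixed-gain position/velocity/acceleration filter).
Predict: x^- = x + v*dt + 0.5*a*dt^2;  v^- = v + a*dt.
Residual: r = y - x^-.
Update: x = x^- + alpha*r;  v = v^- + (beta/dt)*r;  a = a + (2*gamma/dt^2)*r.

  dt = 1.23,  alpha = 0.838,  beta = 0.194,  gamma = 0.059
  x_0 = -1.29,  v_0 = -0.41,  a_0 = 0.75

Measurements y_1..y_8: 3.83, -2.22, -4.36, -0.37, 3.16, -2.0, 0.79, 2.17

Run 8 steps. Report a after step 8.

step 1: x_pred=-1.2270  r=5.0570  x^+=3.0108  v^+=1.3101  a^+=1.1444
step 2: x_pred=5.4879  r=-7.7079  x^+=-0.9713  v^+=1.5020  a^+=0.5432
step 3: x_pred=1.2871  r=-5.6471  x^+=-3.4452  v^+=1.2795  a^+=0.1028
step 4: x_pred=-1.7936  r=1.4236  x^+=-0.6006  v^+=1.6305  a^+=0.2138
step 5: x_pred=1.5666  r=1.5934  x^+=2.9019  v^+=2.1448  a^+=0.3381
step 6: x_pred=5.7957  r=-7.7957  x^+=-0.7371  v^+=1.3311  a^+=-0.2699
step 7: x_pred=0.6960  r=0.0940  x^+=0.7748  v^+=1.0139  a^+=-0.2626
step 8: x_pred=1.8232  r=0.3468  x^+=2.1138  v^+=0.7456  a^+=-0.2356

a_post = -0.2356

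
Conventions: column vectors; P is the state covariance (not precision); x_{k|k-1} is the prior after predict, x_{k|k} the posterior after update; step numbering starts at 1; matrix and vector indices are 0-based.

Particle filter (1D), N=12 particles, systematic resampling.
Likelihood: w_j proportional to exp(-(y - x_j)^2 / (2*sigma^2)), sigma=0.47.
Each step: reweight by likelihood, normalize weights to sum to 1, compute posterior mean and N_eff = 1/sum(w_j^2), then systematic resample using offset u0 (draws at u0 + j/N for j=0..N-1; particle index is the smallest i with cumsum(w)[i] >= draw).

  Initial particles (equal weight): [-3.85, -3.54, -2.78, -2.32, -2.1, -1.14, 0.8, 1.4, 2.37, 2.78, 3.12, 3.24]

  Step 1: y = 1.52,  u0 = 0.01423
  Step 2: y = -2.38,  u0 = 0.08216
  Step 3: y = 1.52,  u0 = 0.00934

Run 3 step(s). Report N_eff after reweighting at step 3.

N_eff = 12.0000

step 1: w=[0.0000, 0.0000, 0.0000, 0.0000, 0.0000, 0.0000, 0.2057, 0.6436, 0.1296, 0.0183, 0.0020, 0.0008]  mean=1.4325  Neff=2.1112  idx=[6, 6, 6, 7, 7, 7, 7, 7, 7, 7, 7, 8]
step 2: w=[0.3333, 0.3333, 0.3333, 0.0000, 0.0000, 0.0000, 0.0000, 0.0000, 0.0000, 0.0000, 0.0000, 0.0000]  mean=0.8001  Neff=3.0013  idx=[0, 0, 0, 0, 1, 1, 1, 1, 2, 2, 2, 2]
step 3: w=[0.0833, 0.0833, 0.0833, 0.0833, 0.0833, 0.0833, 0.0833, 0.0833, 0.0833, 0.0833, 0.0833, 0.0833]  mean=0.8000  Neff=12.0000  idx=[0, 1, 2, 3, 4, 5, 6, 7, 8, 9, 10, 11]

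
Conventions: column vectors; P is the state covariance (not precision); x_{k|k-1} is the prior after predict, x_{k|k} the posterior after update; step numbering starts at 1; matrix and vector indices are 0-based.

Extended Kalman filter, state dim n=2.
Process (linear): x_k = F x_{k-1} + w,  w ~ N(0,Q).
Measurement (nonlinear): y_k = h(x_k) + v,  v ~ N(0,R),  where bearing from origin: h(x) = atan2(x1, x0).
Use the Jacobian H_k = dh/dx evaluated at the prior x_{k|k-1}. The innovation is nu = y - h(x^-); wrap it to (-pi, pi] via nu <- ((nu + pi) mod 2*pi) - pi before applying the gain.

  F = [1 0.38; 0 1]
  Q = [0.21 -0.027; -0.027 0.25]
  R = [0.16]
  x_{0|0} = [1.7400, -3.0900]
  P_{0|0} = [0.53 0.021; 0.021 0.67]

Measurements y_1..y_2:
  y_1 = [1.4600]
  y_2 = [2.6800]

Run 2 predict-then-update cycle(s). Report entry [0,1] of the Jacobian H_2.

step 1: x^-=[0.5658, -3.0900]  P^-=[0.8527 0.2486; 0.2486 0.9200]  H_jac=[0.3131 0.0573]  S=[0.2556]  K=[1.1006; 0.5110]  nu=[2.8497]  x^+=[3.7021, -1.6338]  P^+=[0.5432 0.1049; 0.1049 0.8533]
step 2: x^-=[3.0813, -1.6338]  P^-=[0.9561 0.4021; 0.4021 1.1033]  H_jac=[0.1343 0.2533]  S=[0.2754]  K=[0.8361; 1.2109]  nu=[-3.1156]  x^+=[0.4761, -5.4065]  P^+=[0.7635 0.1233; 0.1233 0.6994]

H_jac[0,1] = 0.2533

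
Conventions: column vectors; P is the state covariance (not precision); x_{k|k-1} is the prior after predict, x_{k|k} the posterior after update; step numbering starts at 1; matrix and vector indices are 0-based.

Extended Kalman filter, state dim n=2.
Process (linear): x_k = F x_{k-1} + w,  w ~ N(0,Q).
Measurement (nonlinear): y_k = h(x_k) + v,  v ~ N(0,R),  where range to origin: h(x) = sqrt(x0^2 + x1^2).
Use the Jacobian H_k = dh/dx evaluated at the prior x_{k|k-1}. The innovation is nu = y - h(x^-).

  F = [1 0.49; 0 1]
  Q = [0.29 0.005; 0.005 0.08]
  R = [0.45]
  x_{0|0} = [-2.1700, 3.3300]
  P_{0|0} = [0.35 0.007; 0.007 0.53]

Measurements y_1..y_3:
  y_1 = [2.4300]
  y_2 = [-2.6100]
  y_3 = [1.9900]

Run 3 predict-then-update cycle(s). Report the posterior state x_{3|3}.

step 1: x^-=[-0.5383, 3.3300]  P^-=[0.7741 0.2717; 0.2717 0.6100]  H_jac=[-0.1596 0.9872]  S=[0.9786]  K=[0.1479; 0.5711]  nu=[-0.9432]  x^+=[-0.6778, 2.7914]  P^+=[0.7527 0.1891; 0.1891 0.2909]
step 2: x^-=[0.6900, 2.7914]  P^-=[1.2979 0.3366; 0.3366 0.3709]  H_jac=[0.2400 0.9708]  S=[1.0311]  K=[0.6190; 0.4275]  nu=[-5.4854]  x^+=[-2.7053, 0.4462]  P^+=[0.9028 0.0638; 0.0638 0.1824]
step 3: x^-=[-2.4867, 0.4462]  P^-=[1.2991 0.1581; 0.1581 0.2624]  H_jac=[-0.9843 0.1766]  S=[1.6618]  K=[-0.7527; -0.0658]  nu=[-0.5364]  x^+=[-2.0829, 0.4815]  P^+=[0.3577 0.0759; 0.0759 0.2552]

x_post = [-2.0829, 0.4815]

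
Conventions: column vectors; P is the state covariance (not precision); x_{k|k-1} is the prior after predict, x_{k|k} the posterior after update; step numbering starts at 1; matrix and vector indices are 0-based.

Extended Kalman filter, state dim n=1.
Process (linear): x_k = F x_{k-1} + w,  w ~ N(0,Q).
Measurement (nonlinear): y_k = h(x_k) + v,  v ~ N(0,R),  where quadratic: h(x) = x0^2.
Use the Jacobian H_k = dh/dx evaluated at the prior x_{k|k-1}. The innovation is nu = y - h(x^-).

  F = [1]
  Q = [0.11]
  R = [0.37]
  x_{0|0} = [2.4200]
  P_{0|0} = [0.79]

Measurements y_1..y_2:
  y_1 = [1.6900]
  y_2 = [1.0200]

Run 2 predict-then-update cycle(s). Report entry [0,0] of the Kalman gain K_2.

step 1: x^-=[2.4200]  P^-=[0.9000]  H_jac=[4.8400]  S=[21.4530]  K=[0.2030]  nu=[-4.1664]  x^+=[1.5740]  P^+=[0.0155]
step 2: x^-=[1.5740]  P^-=[0.1255]  H_jac=[3.1480]  S=[1.6139]  K=[0.2448]  nu=[-1.4575]  x^+=[1.2172]  P^+=[0.0288]

K[0,0] = 0.2448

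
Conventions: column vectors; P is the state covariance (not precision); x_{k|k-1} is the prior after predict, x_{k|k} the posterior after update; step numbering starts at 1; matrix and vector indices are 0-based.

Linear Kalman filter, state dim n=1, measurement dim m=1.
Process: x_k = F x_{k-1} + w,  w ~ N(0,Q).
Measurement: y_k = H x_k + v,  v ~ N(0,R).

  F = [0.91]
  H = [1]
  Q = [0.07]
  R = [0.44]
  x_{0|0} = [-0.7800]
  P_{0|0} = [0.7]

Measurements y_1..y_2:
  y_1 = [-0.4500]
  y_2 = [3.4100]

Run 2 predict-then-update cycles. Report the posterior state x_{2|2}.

x_post = [1.0413]

step 1: x^-=[-0.7098]  P^-=[0.6497]  S=[1.0897]  K=[0.5962]  nu=[0.2598]  x^+=[-0.5549]  P^+=[0.2623]
step 2: x^-=[-0.5050]  P^-=[0.2872]  S=[0.7272]  K=[0.3950]  nu=[3.9150]  x^+=[1.0413]  P^+=[0.1738]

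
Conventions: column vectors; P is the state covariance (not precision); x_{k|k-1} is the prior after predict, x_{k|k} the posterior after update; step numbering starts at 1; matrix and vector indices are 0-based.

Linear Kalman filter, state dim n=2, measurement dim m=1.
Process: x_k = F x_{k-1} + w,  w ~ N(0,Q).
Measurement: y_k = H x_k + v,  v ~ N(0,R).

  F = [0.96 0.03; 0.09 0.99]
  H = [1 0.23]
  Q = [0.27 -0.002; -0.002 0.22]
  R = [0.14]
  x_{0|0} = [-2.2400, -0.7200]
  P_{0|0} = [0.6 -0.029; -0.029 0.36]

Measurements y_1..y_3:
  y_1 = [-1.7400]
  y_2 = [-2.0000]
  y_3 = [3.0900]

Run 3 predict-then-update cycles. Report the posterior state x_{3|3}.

step 1: x^-=[-2.1720, -0.9144]  P^-=[0.8216 0.0329; 0.0329 0.5725]  S=[1.0070]  K=[0.8234; 0.1634]  nu=[0.6423]  x^+=[-1.6431, -0.8094]  P^+=[0.1389 -0.1026; -0.1026 0.5456]
step 2: x^-=[-1.6017, -0.9492]  P^-=[0.3926 -0.0716; -0.0716 0.7376]  S=[0.5387]  K=[0.6982; 0.1820]  nu=[-0.1800]  x^+=[-1.7274, -0.9820]  P^+=[0.1300 -0.1401; -0.1401 0.7198]
step 3: x^-=[-1.6877, -1.1276]  P^-=[0.3824 -0.1029; -0.1029 0.9015]  S=[0.5227]  K=[0.6862; 0.1999]  nu=[5.0371]  x^+=[1.7687, -0.1210]  P^+=[0.1362 -0.1746; -0.1746 0.8807]

x_post = [1.7687, -0.1210]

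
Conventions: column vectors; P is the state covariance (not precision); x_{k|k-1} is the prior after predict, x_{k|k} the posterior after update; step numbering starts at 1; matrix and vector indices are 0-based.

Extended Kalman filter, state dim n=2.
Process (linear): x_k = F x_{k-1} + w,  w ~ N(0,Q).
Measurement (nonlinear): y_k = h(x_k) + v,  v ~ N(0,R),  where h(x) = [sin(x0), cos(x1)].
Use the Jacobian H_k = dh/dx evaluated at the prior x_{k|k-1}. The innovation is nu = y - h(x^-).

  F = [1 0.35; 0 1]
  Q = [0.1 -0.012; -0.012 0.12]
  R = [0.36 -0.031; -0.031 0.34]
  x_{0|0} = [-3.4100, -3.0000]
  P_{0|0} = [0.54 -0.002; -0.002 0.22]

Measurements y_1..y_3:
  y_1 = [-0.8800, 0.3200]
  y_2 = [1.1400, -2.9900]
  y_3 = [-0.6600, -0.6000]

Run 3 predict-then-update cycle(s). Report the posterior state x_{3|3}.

step 1: x^-=[-4.4600, -3.0000]  P^-=[0.6655 0.0630; 0.0630 0.3400]  H_jac=[-0.2497 0.0000; 0.0000 0.1411]  S=[0.4015 -0.0332; -0.0332 0.3468]  K=[-0.4151 -0.0141; -0.0280 0.1357]  nu=[-1.8483, 1.3100]  x^+=[-3.7112, -2.7706]  P^+=[0.5967 0.0571; 0.0571 0.3330]
step 2: x^-=[-4.6810, -2.7706]  P^-=[0.7775 0.1617; 0.1617 0.4530]  H_jac=[-0.0314 0.0000; 0.0000 0.3626]  S=[0.3608 -0.0328; -0.0328 0.3996]  K=[-0.0548 0.1422; 0.0235 0.4130]  nu=[0.1405, -2.0580]  x^+=[-4.9814, -3.6173]  P^+=[0.7678 0.1381; 0.1381 0.3853]
step 3: x^-=[-6.2474, -3.6173]  P^-=[1.0117 0.2609; 0.2609 0.5053]  H_jac=[0.9994 0.0000; 0.0000 -0.4580]  S=[1.3704 -0.1504; -0.1504 0.4460]  K=[0.7356 -0.0198; 0.1385 -0.4722]  nu=[-0.6957, 0.2890]  x^+=[-6.7650, -3.8501]  P^+=[0.2656 0.0645; 0.0645 0.3599]

x_post = [-6.7650, -3.8501]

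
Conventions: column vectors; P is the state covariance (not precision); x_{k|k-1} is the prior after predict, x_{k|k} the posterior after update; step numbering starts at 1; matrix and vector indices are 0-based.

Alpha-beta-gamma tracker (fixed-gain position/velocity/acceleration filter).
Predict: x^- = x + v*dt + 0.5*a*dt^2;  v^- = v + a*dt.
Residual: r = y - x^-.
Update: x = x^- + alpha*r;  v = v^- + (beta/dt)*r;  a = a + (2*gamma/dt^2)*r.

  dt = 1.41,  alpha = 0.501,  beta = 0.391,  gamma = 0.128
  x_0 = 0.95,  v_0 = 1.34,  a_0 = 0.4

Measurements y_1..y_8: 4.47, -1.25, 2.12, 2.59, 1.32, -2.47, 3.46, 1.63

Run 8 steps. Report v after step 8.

v_post = 1.5590

step 1: x_pred=3.2370  r=1.2330  x^+=3.8547  v^+=2.2459  a^+=0.5588
step 2: x_pred=7.5769  r=-8.8269  x^+=3.1546  v^+=0.5860  a^+=-0.5778
step 3: x_pred=3.4065  r=-1.2865  x^+=2.7620  v^+=-0.5855  a^+=-0.7435
step 4: x_pred=1.1973  r=1.3927  x^+=1.8951  v^+=-1.2476  a^+=-0.5642
step 5: x_pred=-0.4249  r=1.7449  x^+=0.4493  v^+=-1.5593  a^+=-0.3395
step 6: x_pred=-2.0867  r=-0.3833  x^+=-2.2788  v^+=-2.1442  a^+=-0.3888
step 7: x_pred=-5.6886  r=9.1486  x^+=-1.1052  v^+=-0.1555  a^+=0.7892
step 8: x_pred=-0.5399  r=2.1699  x^+=0.5472  v^+=1.5590  a^+=1.0686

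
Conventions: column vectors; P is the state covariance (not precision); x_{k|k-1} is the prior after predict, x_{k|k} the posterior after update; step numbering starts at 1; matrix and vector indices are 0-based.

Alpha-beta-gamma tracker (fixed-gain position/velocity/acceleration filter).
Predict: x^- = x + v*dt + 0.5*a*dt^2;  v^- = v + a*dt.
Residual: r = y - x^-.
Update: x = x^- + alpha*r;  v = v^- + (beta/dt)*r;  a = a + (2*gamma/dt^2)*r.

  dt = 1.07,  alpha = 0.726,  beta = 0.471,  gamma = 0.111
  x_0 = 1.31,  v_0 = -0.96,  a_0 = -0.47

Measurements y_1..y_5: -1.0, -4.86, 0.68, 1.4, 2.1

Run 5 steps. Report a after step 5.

step 1: x_pred=0.0137  r=-1.0137  x^+=-0.7222  v^+=-1.9091  a^+=-0.6666
step 2: x_pred=-3.1466  r=-1.7134  x^+=-4.3905  v^+=-3.3766  a^+=-0.9988
step 3: x_pred=-8.5752  r=9.2552  x^+=-1.8559  v^+=-0.3713  a^+=0.7958
step 4: x_pred=-1.7976  r=3.1976  x^+=0.5238  v^+=1.8878  a^+=1.4158
step 5: x_pred=3.3543  r=-1.2543  x^+=2.4437  v^+=2.8506  a^+=1.1726

a_post = 1.1726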